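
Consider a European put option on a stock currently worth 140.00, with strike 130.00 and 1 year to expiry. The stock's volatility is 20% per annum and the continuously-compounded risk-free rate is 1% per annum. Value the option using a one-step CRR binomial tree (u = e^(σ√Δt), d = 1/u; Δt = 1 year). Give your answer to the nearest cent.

CRR parameters: u = e^(σ√Δt) = e^(0.2·√1) = 1.2214, d = 1/u = 0.8187
Per-period rate: rΔt = 0.01·1 = 0.01, so R = e^0.01 = 1.0101
Risk-neutral probability p = (e^0.01 − 0.8187)/(1.2214 − 0.8187) = 0.1913/0.4027 = 0.4751
Terminal stock prices: S_u = 171, S_d = 114.6
Terminal payoffs (K − S): max(-41, 0) = 0, max(15.38, 0) = 15.38
Node 0 (S = 140): V_0 = e^(−0.01)·[0.4751·0.0000 + 0.5249·15.3777] = 7.9911

7.99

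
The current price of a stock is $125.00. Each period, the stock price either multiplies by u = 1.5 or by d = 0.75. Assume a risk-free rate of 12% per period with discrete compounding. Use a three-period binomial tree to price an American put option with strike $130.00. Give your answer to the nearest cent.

Risk-neutral probability p = (1 + 0.12 − 0.75)/(1.5 − 0.75) = 0.3700/0.7500 = 0.4933
Terminal stock prices: S_uuu = 421.9, S_uud = 210.9, S_udd = 105.5, S_ddd = 52.73
Terminal payoffs (K − S): max(-291.9, 0) = 0, max(-80.94, 0) = 0, max(24.53, 0) = 24.53, max(77.27, 0) = 77.27
Node uu (S = 281.2): continuation = 1/1.12·[0.4933·0.0000 + 0.5067·0.0000] = 0.0000; exercise value = 0.0000 ≤ continuation, so V_uu = 0.0000
Node ud (S = 140.6): continuation = 1/1.12·[0.4933·0.0000 + 0.5067·24.5312] = 11.0975; exercise value = 0.0000 ≤ continuation, so V_ud = 11.0975
Node dd (S = 70.31): continuation = 1/1.12·[0.4933·24.5312 + 0.5067·77.2656] = 45.7589; exercise value = 59.6875 > continuation, so V_dd = 59.6875 (exercise)
Node u (S = 187.5): continuation = 1/1.12·[0.4933·0.0000 + 0.5067·11.0975] = 5.0203; exercise value = 0.0000 ≤ continuation, so V_u = 5.0203
Node d (S = 93.75): continuation = 1/1.12·[0.4933·11.0975 + 0.5067·59.6875] = 31.8897; exercise value = 36.2500 > continuation, so V_d = 36.2500 (exercise)
Node 0 (S = 125): continuation = 1/1.12·[0.4933·5.0203 + 0.5067·36.2500] = 18.6101; exercise value = 5.0000 ≤ continuation, so V_0 = 18.6101

$18.61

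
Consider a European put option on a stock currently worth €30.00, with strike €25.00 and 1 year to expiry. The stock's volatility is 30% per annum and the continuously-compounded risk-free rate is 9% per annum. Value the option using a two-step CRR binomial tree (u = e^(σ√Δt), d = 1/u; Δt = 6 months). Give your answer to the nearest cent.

€0.97

CRR parameters: u = e^(σ√Δt) = e^(0.3·√0.5) = 1.2363, d = 1/u = 0.8089
Per-period rate: rΔt = 0.09·0.5 = 0.045, so R = e^0.045 = 1.0460
Risk-neutral probability p = (e^0.045 − 0.8089)/(1.2363 − 0.8089) = 0.2372/0.4275 = 0.5548
Terminal stock prices: S_uu = 45.85, S_ud = 30, S_dd = 19.63
Terminal payoffs (K − S): max(-20.85, 0) = 0, max(-5, 0) = 0, max(5.372, 0) = 5.372
Node u (S = 37.09): V_u = e^(−0.045)·[0.5548·0.0000 + 0.4452·0.0000] = 0.0000
Node d (S = 24.27): V_d = e^(−0.045)·[0.5548·0.0000 + 0.4452·5.3725] = 2.2863
Node 0 (S = 30): V_0 = e^(−0.045)·[0.5548·0.0000 + 0.4452·2.2863] = 0.9730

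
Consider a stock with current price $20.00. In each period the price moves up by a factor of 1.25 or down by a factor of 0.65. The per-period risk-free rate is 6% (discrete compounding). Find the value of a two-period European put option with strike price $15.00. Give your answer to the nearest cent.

$0.58

Risk-neutral probability p = (1 + 0.06 − 0.65)/(1.25 − 0.65) = 0.4100/0.6000 = 0.6833
Terminal stock prices: S_uu = 31.25, S_ud = 16.25, S_dd = 8.45
Terminal payoffs (K − S): max(-16.25, 0) = 0, max(-1.25, 0) = 0, max(6.55, 0) = 6.55
Node u (S = 25): V_u = 1/1.06·[0.6833·0.0000 + 0.3167·0.0000] = 0.0000
Node d (S = 13): V_d = 1/1.06·[0.6833·0.0000 + 0.3167·6.5500] = 1.9568
Node 0 (S = 20): V_0 = 1/1.06·[0.6833·0.0000 + 0.3167·1.9568] = 0.5846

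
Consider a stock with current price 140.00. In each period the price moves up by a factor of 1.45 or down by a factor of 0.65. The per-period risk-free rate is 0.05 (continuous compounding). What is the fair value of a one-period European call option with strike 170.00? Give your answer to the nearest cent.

15.75

Risk-neutral probability p = (e^0.05 − 0.65)/(1.45 − 0.65) = 0.4013/0.8000 = 0.5016
Terminal stock prices: S_u = 203, S_d = 91
Terminal payoffs (S − K): max(33, 0) = 33, max(-79, 0) = 0
Node 0 (S = 140): V_0 = e^(−0.05)·[0.5016·33.0000 + 0.4984·0.0000] = 15.7452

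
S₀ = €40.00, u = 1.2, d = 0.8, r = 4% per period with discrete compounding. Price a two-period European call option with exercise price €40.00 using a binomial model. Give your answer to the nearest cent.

Risk-neutral probability p = (1 + 0.04 − 0.8)/(1.2 − 0.8) = 0.2400/0.4000 = 0.6000
Terminal stock prices: S_uu = 57.6, S_ud = 38.4, S_dd = 25.6
Terminal payoffs (S − K): max(17.6, 0) = 17.6, max(-1.6, 0) = 0, max(-14.4, 0) = 0
Node u (S = 48): V_u = 1/1.04·[0.6000·17.6000 + 0.4000·0.0000] = 10.1538
Node d (S = 32): V_d = 1/1.04·[0.6000·0.0000 + 0.4000·0.0000] = 0.0000
Node 0 (S = 40): V_0 = 1/1.04·[0.6000·10.1538 + 0.4000·0.0000] = 5.8580

€5.86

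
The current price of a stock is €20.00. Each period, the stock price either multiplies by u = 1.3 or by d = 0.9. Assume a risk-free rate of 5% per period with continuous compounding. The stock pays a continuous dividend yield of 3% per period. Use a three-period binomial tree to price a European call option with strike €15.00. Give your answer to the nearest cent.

Per-period risk-free factor R = e^0.05 = 1.0513; dividend-adjusted growth = e^(0.05−0.03) = 1.0202.
Risk-neutral probability p = (1.0202 − 0.9)/(1.3 − 0.9) = 0.1202/0.4000 = 0.3005
Terminal stock prices: S_uuu = 43.94, S_uud = 30.42, S_udd = 21.06, S_ddd = 14.58
Terminal payoffs (S − K): max(28.94, 0) = 28.94, max(15.42, 0) = 15.42, max(6.06, 0) = 6.06, max(-0.42, 0) = 0
Node uu (S = 33.8): V_uu = e^(−0.05)·[0.3005·28.9400 + 0.6995·15.4200] = 18.5326
Node ud (S = 23.4): V_ud = e^(−0.05)·[0.3005·15.4200 + 0.6995·6.0600] = 8.4400
Node dd (S = 16.2): V_dd = e^(−0.05)·[0.3005·6.0600 + 0.6995·0.0000] = 1.7322
Node u (S = 26): V_u = e^(−0.05)·[0.3005·18.5326 + 0.6995·8.4400] = 10.9133
Node d (S = 18): V_d = e^(−0.05)·[0.3005·8.4400 + 0.6995·1.7322] = 3.5651
Node 0 (S = 20): V_0 = e^(−0.05)·[0.3005·10.9133 + 0.6995·3.5651] = 5.4917

€5.49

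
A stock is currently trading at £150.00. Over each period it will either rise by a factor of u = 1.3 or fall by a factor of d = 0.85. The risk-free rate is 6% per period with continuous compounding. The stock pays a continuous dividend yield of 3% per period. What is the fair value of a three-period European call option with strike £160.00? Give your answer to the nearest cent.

£22.52

Per-period risk-free factor R = e^0.06 = 1.0618; dividend-adjusted growth = e^(0.06−0.03) = 1.0305.
Risk-neutral probability p = (1.0305 − 0.85)/(1.3 − 0.85) = 0.1805/0.4500 = 0.4010
Terminal stock prices: S_uuu = 329.6, S_uud = 215.5, S_udd = 140.9, S_ddd = 92.12
Terminal payoffs (S − K): max(169.6, 0) = 169.6, max(55.48, 0) = 55.48, max(-19.11, 0) = 0, max(-67.88, 0) = 0
Node uu (S = 253.5): V_uu = e^(−0.06)·[0.4010·169.5500 + 0.5990·55.4750] = 95.3256
Node ud (S = 165.8): V_ud = e^(−0.06)·[0.4010·55.4750 + 0.5990·0.0000] = 20.9505
Node dd (S = 108.4): V_dd = e^(−0.06)·[0.4010·0.0000 + 0.5990·0.0000] = 0.0000
Node u (S = 195): V_u = e^(−0.06)·[0.4010·95.3256 + 0.5990·20.9505] = 47.8187
Node d (S = 127.5): V_d = e^(−0.06)·[0.4010·20.9505 + 0.5990·0.0000] = 7.9121
Node 0 (S = 150): V_0 = e^(−0.06)·[0.4010·47.8187 + 0.5990·7.9121] = 22.5224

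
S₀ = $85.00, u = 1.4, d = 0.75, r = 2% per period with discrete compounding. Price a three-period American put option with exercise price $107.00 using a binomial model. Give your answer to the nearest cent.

Risk-neutral probability p = (1 + 0.02 − 0.75)/(1.4 − 0.75) = 0.2700/0.6500 = 0.4154
Terminal stock prices: S_uuu = 233.2, S_uud = 124.9, S_udd = 66.94, S_ddd = 35.86
Terminal payoffs (K − S): max(-126.2, 0) = 0, max(-17.95, 0) = 0, max(40.06, 0) = 40.06, max(71.14, 0) = 71.14
Node uu (S = 166.6): continuation = 1/1.02·[0.4154·0.0000 + 0.5846·0.0000] = 0.0000; exercise value = 0.0000 ≤ continuation, so V_uu = 0.0000
Node ud (S = 89.25): continuation = 1/1.02·[0.4154·0.0000 + 0.5846·40.0625] = 22.9619; exercise value = 17.7500 ≤ continuation, so V_ud = 22.9619
Node dd (S = 47.81): continuation = 1/1.02·[0.4154·40.0625 + 0.5846·71.1406] = 57.0895; exercise value = 59.1875 > continuation, so V_dd = 59.1875 (exercise)
Node u (S = 119): continuation = 1/1.02·[0.4154·0.0000 + 0.5846·22.9619] = 13.1607; exercise value = 0.0000 ≤ continuation, so V_u = 13.1607
Node d (S = 63.75): continuation = 1/1.02·[0.4154·22.9619 + 0.5846·59.1875] = 43.2745; exercise value = 43.2500 ≤ continuation, so V_d = 43.2745
Node 0 (S = 85): continuation = 1/1.02·[0.4154·13.1607 + 0.5846·43.2745] = 30.1624; exercise value = 22.0000 ≤ continuation, so V_0 = 30.1624

$30.16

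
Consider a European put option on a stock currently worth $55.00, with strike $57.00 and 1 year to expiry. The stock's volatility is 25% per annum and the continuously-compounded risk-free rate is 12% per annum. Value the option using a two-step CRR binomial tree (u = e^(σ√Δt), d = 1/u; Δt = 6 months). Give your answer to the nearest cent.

$3.06

CRR parameters: u = e^(σ√Δt) = e^(0.25·√0.5) = 1.1934, d = 1/u = 0.8380
Per-period rate: rΔt = 0.12·0.5 = 0.06, so R = e^0.06 = 1.0618
Risk-neutral probability p = (e^0.06 − 0.8380)/(1.1934 − 0.8380) = 0.2239/0.3554 = 0.6299
Terminal stock prices: S_uu = 78.33, S_ud = 55, S_dd = 38.62
Terminal payoffs (K − S): max(-21.33, 0) = 0, max(2, 0) = 2, max(18.38, 0) = 18.38
Node u (S = 65.64): V_u = e^(−0.06)·[0.6299·0.0000 + 0.3701·2.0000] = 0.6971
Node d (S = 46.09): V_d = e^(−0.06)·[0.6299·2.0000 + 0.3701·18.3796] = 7.5924
Node 0 (S = 55): V_0 = e^(−0.06)·[0.6299·0.6971 + 0.3701·7.5924] = 3.0597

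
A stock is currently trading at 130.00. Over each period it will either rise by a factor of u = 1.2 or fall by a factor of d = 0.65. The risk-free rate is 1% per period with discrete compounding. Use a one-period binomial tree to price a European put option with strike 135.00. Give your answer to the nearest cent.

17.27

Risk-neutral probability p = (1 + 0.01 − 0.65)/(1.2 − 0.65) = 0.3600/0.5500 = 0.6545
Terminal stock prices: S_u = 156, S_d = 84.5
Terminal payoffs (K − S): max(-21, 0) = 0, max(50.5, 0) = 50.5
Node 0 (S = 130): V_0 = 1/1.01·[0.6545·0.0000 + 0.3455·50.5000] = 17.2727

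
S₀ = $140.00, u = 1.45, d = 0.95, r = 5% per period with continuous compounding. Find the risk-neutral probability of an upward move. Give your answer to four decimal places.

p = 0.2025

Risk-neutral probability p = (e^0.05 − 0.95)/(1.45 − 0.95) = 0.1013/0.5000 = 0.2025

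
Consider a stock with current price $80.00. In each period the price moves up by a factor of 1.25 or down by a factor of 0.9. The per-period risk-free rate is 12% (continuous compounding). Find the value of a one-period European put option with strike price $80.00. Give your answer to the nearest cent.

Risk-neutral probability p = (e^0.12 − 0.9)/(1.25 − 0.9) = 0.2275/0.3500 = 0.6500
Terminal stock prices: S_u = 100, S_d = 72
Terminal payoffs (K − S): max(-20, 0) = 0, max(8, 0) = 8
Node 0 (S = 80): V_0 = e^(−0.12)·[0.6500·0.0000 + 0.3500·8.0000] = 2.4834

$2.48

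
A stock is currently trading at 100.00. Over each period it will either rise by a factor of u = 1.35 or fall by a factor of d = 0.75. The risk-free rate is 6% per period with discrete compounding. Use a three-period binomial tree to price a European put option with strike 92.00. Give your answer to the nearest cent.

9.61

Risk-neutral probability p = (1 + 0.06 − 0.75)/(1.35 − 0.75) = 0.3100/0.6000 = 0.5167
Terminal stock prices: S_uuu = 246, S_uud = 136.7, S_udd = 75.94, S_ddd = 42.19
Terminal payoffs (K − S): max(-154, 0) = 0, max(-44.69, 0) = 0, max(16.06, 0) = 16.06, max(49.81, 0) = 49.81
Node uu (S = 182.3): V_uu = 1/1.06·[0.5167·0.0000 + 0.4833·0.0000] = 0.0000
Node ud (S = 101.2): V_ud = 1/1.06·[0.5167·0.0000 + 0.4833·16.0625] = 7.3241
Node dd (S = 56.25): V_dd = 1/1.06·[0.5167·16.0625 + 0.4833·49.8125] = 30.5425
Node u (S = 135): V_u = 1/1.06·[0.5167·0.0000 + 0.4833·7.3241] = 3.3396
Node d (S = 75): V_d = 1/1.06·[0.5167·7.3241 + 0.4833·30.5425] = 17.4965
Node 0 (S = 100): V_0 = 1/1.06·[0.5167·3.3396 + 0.4833·17.4965] = 9.6058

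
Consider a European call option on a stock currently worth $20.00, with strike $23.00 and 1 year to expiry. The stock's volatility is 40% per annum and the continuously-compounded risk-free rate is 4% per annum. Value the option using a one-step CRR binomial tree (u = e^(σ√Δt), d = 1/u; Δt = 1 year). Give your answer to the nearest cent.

$2.96

CRR parameters: u = e^(σ√Δt) = e^(0.4·√1) = 1.4918, d = 1/u = 0.6703
Per-period rate: rΔt = 0.04·1 = 0.04, so R = e^0.04 = 1.0408
Risk-neutral probability p = (e^0.04 − 0.6703)/(1.4918 − 0.6703) = 0.3705/0.8215 = 0.4510
Terminal stock prices: S_u = 29.84, S_d = 13.41
Terminal payoffs (S − K): max(6.836, 0) = 6.836, max(-9.594, 0) = 0
Node 0 (S = 20): V_0 = e^(−0.04)·[0.4510·6.8365 + 0.5490·0.0000] = 2.9623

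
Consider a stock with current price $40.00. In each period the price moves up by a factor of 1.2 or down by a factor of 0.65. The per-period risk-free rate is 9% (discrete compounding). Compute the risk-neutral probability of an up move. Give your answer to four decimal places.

Risk-neutral probability p = (1 + 0.09 − 0.65)/(1.2 − 0.65) = 0.4400/0.5500 = 0.8000

p = 0.8000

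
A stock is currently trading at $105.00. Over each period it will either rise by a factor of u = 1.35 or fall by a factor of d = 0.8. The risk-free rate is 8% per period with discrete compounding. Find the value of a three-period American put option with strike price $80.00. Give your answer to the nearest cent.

$2.64

Risk-neutral probability p = (1 + 0.08 − 0.8)/(1.35 − 0.8) = 0.2800/0.5500 = 0.5091
Terminal stock prices: S_uuu = 258.3, S_uud = 153.1, S_udd = 90.72, S_ddd = 53.76
Terminal payoffs (K − S): max(-178.3, 0) = 0, max(-73.09, 0) = 0, max(-10.72, 0) = 0, max(26.24, 0) = 26.24
Node uu (S = 191.4): continuation = 1/1.08·[0.5091·0.0000 + 0.4909·0.0000] = 0.0000; exercise value = 0.0000 ≤ continuation, so V_uu = 0.0000
Node ud (S = 113.4): continuation = 1/1.08·[0.5091·0.0000 + 0.4909·0.0000] = 0.0000; exercise value = 0.0000 ≤ continuation, so V_ud = 0.0000
Node dd (S = 67.2): continuation = 1/1.08·[0.5091·0.0000 + 0.4909·26.2400] = 11.9273; exercise value = 12.8000 > continuation, so V_dd = 12.8000 (exercise)
Node u (S = 141.8): continuation = 1/1.08·[0.5091·0.0000 + 0.4909·0.0000] = 0.0000; exercise value = 0.0000 ≤ continuation, so V_u = 0.0000
Node d (S = 84): continuation = 1/1.08·[0.5091·0.0000 + 0.4909·12.8000] = 5.8182; exercise value = 0.0000 ≤ continuation, so V_d = 5.8182
Node 0 (S = 105): continuation = 1/1.08·[0.5091·0.0000 + 0.4909·5.8182] = 2.6446; exercise value = 0.0000 ≤ continuation, so V_0 = 2.6446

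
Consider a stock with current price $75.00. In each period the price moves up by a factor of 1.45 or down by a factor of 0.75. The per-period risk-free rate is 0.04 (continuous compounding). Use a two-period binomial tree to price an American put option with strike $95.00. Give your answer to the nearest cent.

$24.78

Risk-neutral probability p = (e^0.04 − 0.75)/(1.45 − 0.75) = 0.2908/0.7000 = 0.4154
Terminal stock prices: S_uu = 157.7, S_ud = 81.56, S_dd = 42.19
Terminal payoffs (K − S): max(-62.69, 0) = 0, max(13.44, 0) = 13.44, max(52.81, 0) = 52.81
Node u (S = 108.8): continuation = e^(−0.04)·[0.4154·0.0000 + 0.5846·13.4375] = 7.5470; exercise value = 0.0000 ≤ continuation, so V_u = 7.5470
Node d (S = 56.25): continuation = e^(−0.04)·[0.4154·13.4375 + 0.5846·52.8125] = 35.0250; exercise value = 38.7500 > continuation, so V_d = 38.7500 (exercise)
Node 0 (S = 75): continuation = e^(−0.04)·[0.4154·7.5470 + 0.5846·38.7500] = 24.7758; exercise value = 20.0000 ≤ continuation, so V_0 = 24.7758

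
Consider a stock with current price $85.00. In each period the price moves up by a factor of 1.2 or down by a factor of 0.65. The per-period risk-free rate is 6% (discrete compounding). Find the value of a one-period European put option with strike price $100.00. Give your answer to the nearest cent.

Risk-neutral probability p = (1 + 0.06 − 0.65)/(1.2 − 0.65) = 0.4100/0.5500 = 0.7455
Terminal stock prices: S_u = 102, S_d = 55.25
Terminal payoffs (K − S): max(-2, 0) = 0, max(44.75, 0) = 44.75
Node 0 (S = 85): V_0 = 1/1.06·[0.7455·0.0000 + 0.2545·44.7500] = 10.7461

$10.75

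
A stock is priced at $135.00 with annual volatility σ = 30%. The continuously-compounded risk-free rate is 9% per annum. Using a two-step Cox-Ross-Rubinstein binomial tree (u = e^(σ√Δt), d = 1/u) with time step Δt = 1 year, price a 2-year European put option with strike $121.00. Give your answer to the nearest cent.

$6.91

CRR parameters: u = e^(σ√Δt) = e^(0.3·√1) = 1.3499, d = 1/u = 0.7408
Per-period rate: rΔt = 0.09·1 = 0.09, so R = e^0.09 = 1.0942
Risk-neutral probability p = (e^0.09 − 0.7408)/(1.3499 − 0.7408) = 0.3534/0.6090 = 0.5802
Terminal stock prices: S_uu = 246, S_ud = 135, S_dd = 74.09
Terminal payoffs (K − S): max(-125, 0) = 0, max(-14, 0) = 0, max(46.91, 0) = 46.91
Node u (S = 182.2): V_u = e^(−0.09)·[0.5802·0.0000 + 0.4198·0.0000] = 0.0000
Node d (S = 100): V_d = e^(−0.09)·[0.5802·0.0000 + 0.4198·46.9104] = 17.9987
Node 0 (S = 135): V_0 = e^(−0.09)·[0.5802·0.0000 + 0.4198·17.9987] = 6.9058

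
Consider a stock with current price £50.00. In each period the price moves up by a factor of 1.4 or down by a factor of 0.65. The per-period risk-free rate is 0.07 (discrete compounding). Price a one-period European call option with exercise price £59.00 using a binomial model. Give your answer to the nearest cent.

£5.76

Risk-neutral probability p = (1 + 0.07 − 0.65)/(1.4 − 0.65) = 0.4200/0.7500 = 0.5600
Terminal stock prices: S_u = 70, S_d = 32.5
Terminal payoffs (S − K): max(11, 0) = 11, max(-26.5, 0) = 0
Node 0 (S = 50): V_0 = 1/1.07·[0.5600·11.0000 + 0.4400·0.0000] = 5.7570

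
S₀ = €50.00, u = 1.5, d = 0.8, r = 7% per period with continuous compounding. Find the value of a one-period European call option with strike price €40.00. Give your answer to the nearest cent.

Risk-neutral probability p = (e^0.07 − 0.8)/(1.5 − 0.8) = 0.2725/0.7000 = 0.3893
Terminal stock prices: S_u = 75, S_d = 40
Terminal payoffs (S − K): max(35, 0) = 35, max(0, 0) = 0
Node 0 (S = 50): V_0 = e^(−0.07)·[0.3893·35.0000 + 0.6107·0.0000] = 12.7042

€12.70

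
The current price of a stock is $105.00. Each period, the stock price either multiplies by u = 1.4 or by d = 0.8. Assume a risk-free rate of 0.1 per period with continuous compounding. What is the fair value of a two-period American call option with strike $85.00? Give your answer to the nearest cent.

$38.93

Risk-neutral probability p = (e^0.1 − 0.8)/(1.4 − 0.8) = 0.3052/0.6000 = 0.5086
Terminal stock prices: S_uu = 205.8, S_ud = 117.6, S_dd = 67.2
Terminal payoffs (S − K): max(120.8, 0) = 120.8, max(32.6, 0) = 32.6, max(-17.8, 0) = 0
Node u (S = 147): continuation = e^(−0.1)·[0.5086·120.8000 + 0.4914·32.6000] = 70.0888; exercise value = 62.0000 ≤ continuation, so V_u = 70.0888
Node d (S = 84): continuation = e^(−0.1)·[0.5086·32.6000 + 0.4914·0.0000] = 15.0031; exercise value = 0.0000 ≤ continuation, so V_d = 15.0031
Node 0 (S = 105): continuation = e^(−0.1)·[0.5086·70.0888 + 0.4914·15.0031] = 38.9267; exercise value = 20.0000 ≤ continuation, so V_0 = 38.9267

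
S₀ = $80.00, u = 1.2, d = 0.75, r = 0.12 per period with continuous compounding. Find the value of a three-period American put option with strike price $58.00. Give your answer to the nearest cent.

$0.39

Risk-neutral probability p = (e^0.12 − 0.75)/(1.2 − 0.75) = 0.3775/0.4500 = 0.8389
Terminal stock prices: S_uuu = 138.2, S_uud = 86.4, S_udd = 54, S_ddd = 33.75
Terminal payoffs (K − S): max(-80.24, 0) = 0, max(-28.4, 0) = 0, max(4, 0) = 4, max(24.25, 0) = 24.25
Node uu (S = 115.2): continuation = e^(−0.12)·[0.8389·0.0000 + 0.1611·0.0000] = 0.0000; exercise value = 0.0000 ≤ continuation, so V_uu = 0.0000
Node ud (S = 72): continuation = e^(−0.12)·[0.8389·0.0000 + 0.1611·4.0000] = 0.5716; exercise value = 0.0000 ≤ continuation, so V_ud = 0.5716
Node dd (S = 45): continuation = e^(−0.12)·[0.8389·4.0000 + 0.1611·24.2500] = 6.4414; exercise value = 13.0000 > continuation, so V_dd = 13.0000 (exercise)
Node u (S = 96): continuation = e^(−0.12)·[0.8389·0.0000 + 0.1611·0.5716] = 0.0817; exercise value = 0.0000 ≤ continuation, so V_u = 0.0817
Node d (S = 60): continuation = e^(−0.12)·[0.8389·0.5716 + 0.1611·13.0000] = 2.2830; exercise value = 0.0000 ≤ continuation, so V_d = 2.2830
Node 0 (S = 80): continuation = e^(−0.12)·[0.8389·0.0817 + 0.1611·2.2830] = 0.3870; exercise value = 0.0000 ≤ continuation, so V_0 = 0.3870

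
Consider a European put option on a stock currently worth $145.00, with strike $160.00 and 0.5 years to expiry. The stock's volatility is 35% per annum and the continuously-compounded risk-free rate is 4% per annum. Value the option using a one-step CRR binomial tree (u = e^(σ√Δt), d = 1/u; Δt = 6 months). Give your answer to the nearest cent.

CRR parameters: u = e^(σ√Δt) = e^(0.35·√0.5) = 1.2808, d = 1/u = 0.7808
Per-period rate: rΔt = 0.04·0.5 = 0.02, so R = e^0.02 = 1.0202
Risk-neutral probability p = (e^0.02 − 0.7808)/(1.2808 − 0.7808) = 0.2394/0.5000 = 0.4788
Terminal stock prices: S_u = 185.7, S_d = 113.2
Terminal payoffs (K − S): max(-25.72, 0) = 0, max(46.79, 0) = 46.79
Node 0 (S = 145): V_0 = e^(−0.02)·[0.4788·0.0000 + 0.5212·46.7898] = 23.9021

$23.90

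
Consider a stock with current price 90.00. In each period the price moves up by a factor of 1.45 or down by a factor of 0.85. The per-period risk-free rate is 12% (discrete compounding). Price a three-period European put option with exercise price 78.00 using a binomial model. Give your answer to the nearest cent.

Risk-neutral probability p = (1 + 0.12 − 0.85)/(1.45 − 0.85) = 0.2700/0.6000 = 0.4500
Terminal stock prices: S_uuu = 274.4, S_uud = 160.8, S_udd = 94.29, S_ddd = 55.27
Terminal payoffs (K − S): max(-196.4, 0) = 0, max(-82.84, 0) = 0, max(-16.29, 0) = 0, max(22.73, 0) = 22.73
Node uu (S = 189.2): V_uu = 1/1.12·[0.4500·0.0000 + 0.5500·0.0000] = 0.0000
Node ud (S = 110.9): V_ud = 1/1.12·[0.4500·0.0000 + 0.5500·0.0000] = 0.0000
Node dd (S = 65.02): V_dd = 1/1.12·[0.4500·0.0000 + 0.5500·22.7288] = 11.1614
Node u (S = 130.5): V_u = 1/1.12·[0.4500·0.0000 + 0.5500·0.0000] = 0.0000
Node d (S = 76.5): V_d = 1/1.12·[0.4500·0.0000 + 0.5500·11.1614] = 5.4811
Node 0 (S = 90): V_0 = 1/1.12·[0.4500·0.0000 + 0.5500·5.4811] = 2.6916

2.69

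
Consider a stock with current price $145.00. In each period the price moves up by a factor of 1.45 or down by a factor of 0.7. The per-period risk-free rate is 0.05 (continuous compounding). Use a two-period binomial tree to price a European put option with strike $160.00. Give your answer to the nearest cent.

Risk-neutral probability p = (e^0.05 − 0.7)/(1.45 − 0.7) = 0.3513/0.7500 = 0.4684
Terminal stock prices: S_uu = 304.9, S_ud = 147.2, S_dd = 71.05
Terminal payoffs (K − S): max(-144.9, 0) = 0, max(12.83, 0) = 12.83, max(88.95, 0) = 88.95
Node u (S = 210.2): V_u = e^(−0.05)·[0.4684·0.0000 + 0.5316·12.8250] = 6.4857
Node d (S = 101.5): V_d = e^(−0.05)·[0.4684·12.8250 + 0.5316·88.9500] = 50.6967
Node 0 (S = 145): V_0 = e^(−0.05)·[0.4684·6.4857 + 0.5316·50.6967] = 28.5274

$28.53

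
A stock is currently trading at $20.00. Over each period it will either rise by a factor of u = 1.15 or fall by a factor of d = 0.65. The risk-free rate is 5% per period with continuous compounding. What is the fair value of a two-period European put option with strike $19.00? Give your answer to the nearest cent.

$1.53

Risk-neutral probability p = (e^0.05 − 0.65)/(1.15 − 0.65) = 0.4013/0.5000 = 0.8025
Terminal stock prices: S_uu = 26.45, S_ud = 14.95, S_dd = 8.45
Terminal payoffs (K − S): max(-7.45, 0) = 0, max(4.05, 0) = 4.05, max(10.55, 0) = 10.55
Node u (S = 23): V_u = e^(−0.05)·[0.8025·0.0000 + 0.1975·4.0500] = 0.7607
Node d (S = 13): V_d = e^(−0.05)·[0.8025·4.0500 + 0.1975·10.5500] = 5.0734
Node 0 (S = 20): V_0 = e^(−0.05)·[0.8025·0.7607 + 0.1975·5.0734] = 1.5336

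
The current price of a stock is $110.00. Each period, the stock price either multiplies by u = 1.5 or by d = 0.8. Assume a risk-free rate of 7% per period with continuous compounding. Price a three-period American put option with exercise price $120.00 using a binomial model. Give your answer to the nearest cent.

$19.92

Risk-neutral probability p = (e^0.07 − 0.8)/(1.5 − 0.8) = 0.2725/0.7000 = 0.3893
Terminal stock prices: S_uuu = 371.2, S_uud = 198, S_udd = 105.6, S_ddd = 56.32
Terminal payoffs (K − S): max(-251.2, 0) = 0, max(-78, 0) = 0, max(14.4, 0) = 14.4, max(63.68, 0) = 63.68
Node uu (S = 247.5): continuation = e^(−0.07)·[0.3893·0.0000 + 0.6107·0.0000] = 0.0000; exercise value = 0.0000 ≤ continuation, so V_uu = 0.0000
Node ud (S = 132): continuation = e^(−0.07)·[0.3893·0.0000 + 0.6107·14.4000] = 8.1996; exercise value = 0.0000 ≤ continuation, so V_ud = 8.1996
Node dd (S = 70.4): continuation = e^(−0.07)·[0.3893·14.4000 + 0.6107·63.6800] = 41.4873; exercise value = 49.6000 > continuation, so V_dd = 49.6000 (exercise)
Node u (S = 165): continuation = e^(−0.07)·[0.3893·0.0000 + 0.6107·8.1996] = 4.6690; exercise value = 0.0000 ≤ continuation, so V_u = 4.6690
Node d (S = 88): continuation = e^(−0.07)·[0.3893·8.1996 + 0.6107·49.6000] = 31.2193; exercise value = 32.0000 > continuation, so V_d = 32.0000 (exercise)
Node 0 (S = 110): continuation = e^(−0.07)·[0.3893·4.6690 + 0.6107·32.0000] = 19.9160; exercise value = 10.0000 ≤ continuation, so V_0 = 19.9160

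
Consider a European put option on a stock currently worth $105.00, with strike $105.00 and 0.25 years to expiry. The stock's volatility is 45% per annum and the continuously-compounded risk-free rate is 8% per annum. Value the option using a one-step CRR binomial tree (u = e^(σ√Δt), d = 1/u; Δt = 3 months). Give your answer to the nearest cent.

CRR parameters: u = e^(σ√Δt) = e^(0.45·√0.25) = 1.2523, d = 1/u = 0.7985
Per-period rate: rΔt = 0.08·0.25 = 0.02, so R = e^0.02 = 1.0202
Risk-neutral probability p = (e^0.02 − 0.7985)/(1.2523 − 0.7985) = 0.2217/0.4538 = 0.4885
Terminal stock prices: S_u = 131.5, S_d = 83.84
Terminal payoffs (K − S): max(-26.49, 0) = 0, max(21.16, 0) = 21.16
Node 0 (S = 105): V_0 = e^(−0.02)·[0.4885·0.0000 + 0.5115·21.1558] = 10.6069

$10.61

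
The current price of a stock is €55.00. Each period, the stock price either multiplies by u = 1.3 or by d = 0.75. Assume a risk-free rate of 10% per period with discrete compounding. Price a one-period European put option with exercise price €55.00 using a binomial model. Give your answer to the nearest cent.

€4.55

Risk-neutral probability p = (1 + 0.1 − 0.75)/(1.3 − 0.75) = 0.3500/0.5500 = 0.6364
Terminal stock prices: S_u = 71.5, S_d = 41.25
Terminal payoffs (K − S): max(-16.5, 0) = 0, max(13.75, 0) = 13.75
Node 0 (S = 55): V_0 = 1/1.1·[0.6364·0.0000 + 0.3636·13.7500] = 4.5455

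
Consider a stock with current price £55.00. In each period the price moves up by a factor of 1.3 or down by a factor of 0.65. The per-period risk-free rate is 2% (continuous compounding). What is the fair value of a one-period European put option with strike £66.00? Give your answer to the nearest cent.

£12.76

Risk-neutral probability p = (e^0.02 − 0.65)/(1.3 − 0.65) = 0.3702/0.6500 = 0.5695
Terminal stock prices: S_u = 71.5, S_d = 35.75
Terminal payoffs (K − S): max(-5.5, 0) = 0, max(30.25, 0) = 30.25
Node 0 (S = 55): V_0 = e^(−0.02)·[0.5695·0.0000 + 0.4305·30.2500] = 12.7636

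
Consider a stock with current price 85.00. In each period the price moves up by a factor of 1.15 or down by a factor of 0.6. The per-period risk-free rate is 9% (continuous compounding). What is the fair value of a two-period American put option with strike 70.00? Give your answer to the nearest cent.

Risk-neutral probability p = (e^0.09 − 0.6)/(1.15 − 0.6) = 0.4942/0.5500 = 0.8985
Terminal stock prices: S_uu = 112.4, S_ud = 58.65, S_dd = 30.6
Terminal payoffs (K − S): max(-42.41, 0) = 0, max(11.35, 0) = 11.35, max(39.4, 0) = 39.4
Node u (S = 97.75): continuation = e^(−0.09)·[0.8985·0.0000 + 0.1015·11.3500] = 1.0529; exercise value = 0.0000 ≤ continuation, so V_u = 1.0529
Node d (S = 51): continuation = e^(−0.09)·[0.8985·11.3500 + 0.1015·39.4000] = 12.9752; exercise value = 19.0000 > continuation, so V_d = 19.0000 (exercise)
Node 0 (S = 85): continuation = e^(−0.09)·[0.8985·1.0529 + 0.1015·19.0000] = 2.6271; exercise value = 0.0000 ≤ continuation, so V_0 = 2.6271

2.63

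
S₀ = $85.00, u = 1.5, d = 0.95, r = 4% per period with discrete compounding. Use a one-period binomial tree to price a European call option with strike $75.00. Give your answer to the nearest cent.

$12.88

Risk-neutral probability p = (1 + 0.04 − 0.95)/(1.5 − 0.95) = 0.0900/0.5500 = 0.1636
Terminal stock prices: S_u = 127.5, S_d = 80.75
Terminal payoffs (S − K): max(52.5, 0) = 52.5, max(5.75, 0) = 5.75
Node 0 (S = 85): V_0 = 1/1.04·[0.1636·52.5000 + 0.8364·5.7500] = 12.8846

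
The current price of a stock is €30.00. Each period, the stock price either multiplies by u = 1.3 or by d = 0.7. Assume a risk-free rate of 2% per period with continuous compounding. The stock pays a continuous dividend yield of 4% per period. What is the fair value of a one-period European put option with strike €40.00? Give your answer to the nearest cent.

€10.38

Per-period risk-free factor R = e^0.02 = 1.0202; dividend-adjusted growth = e^(0.02−0.04) = 0.9802.
Risk-neutral probability p = (0.9802 − 0.7)/(1.3 − 0.7) = 0.2802/0.6000 = 0.4670
Terminal stock prices: S_u = 39, S_d = 21
Terminal payoffs (K − S): max(1, 0) = 1, max(19, 0) = 19
Node 0 (S = 30): V_0 = e^(−0.02)·[0.4670·1.0000 + 0.5330·19.0000] = 10.3843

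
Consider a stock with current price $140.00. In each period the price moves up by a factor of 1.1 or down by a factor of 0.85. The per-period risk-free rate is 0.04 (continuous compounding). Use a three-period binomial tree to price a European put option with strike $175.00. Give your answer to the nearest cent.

Risk-neutral probability p = (e^0.04 − 0.85)/(1.1 − 0.85) = 0.1908/0.2500 = 0.7632
Terminal stock prices: S_uuu = 186.3, S_uud = 144, S_udd = 111.3, S_ddd = 85.98
Terminal payoffs (K − S): max(-11.34, 0) = 0, max(31.01, 0) = 31.01, max(63.74, 0) = 63.74, max(89.02, 0) = 89.02
Node uu (S = 169.4): V_uu = e^(−0.04)·[0.7632·0.0000 + 0.2368·31.0100] = 7.0540
Node ud (S = 130.9): V_ud = e^(−0.04)·[0.7632·31.0100 + 0.2368·63.7350] = 37.2382
Node dd (S = 101.1): V_dd = e^(−0.04)·[0.7632·63.7350 + 0.2368·89.0225] = 66.9882
Node u (S = 154): V_u = e^(−0.04)·[0.7632·7.0540 + 0.2368·37.2382] = 13.6435
Node d (S = 119): V_d = e^(−0.04)·[0.7632·37.2382 + 0.2368·66.9882] = 42.5454
Node 0 (S = 140): V_0 = e^(−0.04)·[0.7632·13.6435 + 0.2368·42.5454] = 19.6829

$19.68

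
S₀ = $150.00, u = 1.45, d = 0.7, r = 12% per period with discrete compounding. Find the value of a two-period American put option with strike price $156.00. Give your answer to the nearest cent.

$20.77

Risk-neutral probability p = (1 + 0.12 − 0.7)/(1.45 − 0.7) = 0.4200/0.7500 = 0.5600
Terminal stock prices: S_uu = 315.4, S_ud = 152.2, S_dd = 73.5
Terminal payoffs (K − S): max(-159.4, 0) = 0, max(3.75, 0) = 3.75, max(82.5, 0) = 82.5
Node u (S = 217.5): continuation = 1/1.12·[0.5600·0.0000 + 0.4400·3.7500] = 1.4732; exercise value = 0.0000 ≤ continuation, so V_u = 1.4732
Node d (S = 105): continuation = 1/1.12·[0.5600·3.7500 + 0.4400·82.5000] = 34.2857; exercise value = 51.0000 > continuation, so V_d = 51.0000 (exercise)
Node 0 (S = 150): continuation = 1/1.12·[0.5600·1.4732 + 0.4400·51.0000] = 20.7723; exercise value = 6.0000 ≤ continuation, so V_0 = 20.7723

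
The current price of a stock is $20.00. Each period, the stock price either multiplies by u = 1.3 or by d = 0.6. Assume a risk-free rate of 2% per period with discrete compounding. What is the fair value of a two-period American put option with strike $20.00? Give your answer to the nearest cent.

$4.15

Risk-neutral probability p = (1 + 0.02 − 0.6)/(1.3 − 0.6) = 0.4200/0.7000 = 0.6000
Terminal stock prices: S_uu = 33.8, S_ud = 15.6, S_dd = 7.2
Terminal payoffs (K − S): max(-13.8, 0) = 0, max(4.4, 0) = 4.4, max(12.8, 0) = 12.8
Node u (S = 26): continuation = 1/1.02·[0.6000·0.0000 + 0.4000·4.4000] = 1.7255; exercise value = 0.0000 ≤ continuation, so V_u = 1.7255
Node d (S = 12): continuation = 1/1.02·[0.6000·4.4000 + 0.4000·12.8000] = 7.6078; exercise value = 8.0000 > continuation, so V_d = 8.0000 (exercise)
Node 0 (S = 20): continuation = 1/1.02·[0.6000·1.7255 + 0.4000·8.0000] = 4.1522; exercise value = 0.0000 ≤ continuation, so V_0 = 4.1522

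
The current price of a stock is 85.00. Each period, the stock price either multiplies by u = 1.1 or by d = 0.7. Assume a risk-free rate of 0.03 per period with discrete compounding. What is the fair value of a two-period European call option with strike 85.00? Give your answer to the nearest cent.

Risk-neutral probability p = (1 + 0.03 − 0.7)/(1.1 − 0.7) = 0.3300/0.4000 = 0.8250
Terminal stock prices: S_uu = 102.9, S_ud = 65.45, S_dd = 41.65
Terminal payoffs (S − K): max(17.85, 0) = 17.85, max(-19.55, 0) = 0, max(-43.35, 0) = 0
Node u (S = 93.5): V_u = 1/1.03·[0.8250·17.8500 + 0.1750·0.0000] = 14.2973
Node d (S = 59.5): V_d = 1/1.03·[0.8250·0.0000 + 0.1750·0.0000] = 0.0000
Node 0 (S = 85): V_0 = 1/1.03·[0.8250·14.2973 + 0.1750·0.0000] = 11.4517

11.45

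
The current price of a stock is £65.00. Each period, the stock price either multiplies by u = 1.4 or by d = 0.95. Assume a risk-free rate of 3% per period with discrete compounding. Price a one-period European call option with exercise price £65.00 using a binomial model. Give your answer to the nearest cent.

Risk-neutral probability p = (1 + 0.03 − 0.95)/(1.4 − 0.95) = 0.0800/0.4500 = 0.1778
Terminal stock prices: S_u = 91, S_d = 61.75
Terminal payoffs (S − K): max(26, 0) = 26, max(-3.25, 0) = 0
Node 0 (S = 65): V_0 = 1/1.03·[0.1778·26.0000 + 0.8222·0.0000] = 4.4876

£4.49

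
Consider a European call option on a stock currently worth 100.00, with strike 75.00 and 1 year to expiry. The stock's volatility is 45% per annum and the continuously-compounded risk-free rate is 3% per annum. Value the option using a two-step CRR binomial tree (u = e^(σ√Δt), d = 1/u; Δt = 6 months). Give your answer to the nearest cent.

33.83

CRR parameters: u = e^(σ√Δt) = e^(0.45·√0.5) = 1.3746, d = 1/u = 0.7275
Per-period rate: rΔt = 0.03·0.5 = 0.015, so R = e^0.015 = 1.0151
Risk-neutral probability p = (e^0.015 − 0.7275)/(1.3746 − 0.7275) = 0.2877/0.6472 = 0.4445
Terminal stock prices: S_uu = 189, S_ud = 100, S_dd = 52.92
Terminal payoffs (S − K): max(114, 0) = 114, max(25, 0) = 25, max(-22.08, 0) = 0
Node u (S = 137.5): V_u = e^(−0.015)·[0.4445·113.9658 + 0.5555·25.0000] = 63.5815
Node d (S = 72.75): V_d = e^(−0.015)·[0.4445·25.0000 + 0.5555·0.0000] = 10.9462
Node 0 (S = 100): V_0 = e^(−0.015)·[0.4445·63.5815 + 0.5555·10.9462] = 33.8296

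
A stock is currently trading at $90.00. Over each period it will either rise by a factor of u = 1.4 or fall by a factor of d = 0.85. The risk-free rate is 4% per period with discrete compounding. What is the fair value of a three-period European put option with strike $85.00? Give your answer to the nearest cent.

$7.41

Risk-neutral probability p = (1 + 0.04 − 0.85)/(1.4 − 0.85) = 0.1900/0.5500 = 0.3455
Terminal stock prices: S_uuu = 247, S_uud = 149.9, S_udd = 91.03, S_ddd = 55.27
Terminal payoffs (K − S): max(-162, 0) = 0, max(-64.94, 0) = 0, max(-6.035, 0) = 0, max(29.73, 0) = 29.73
Node uu (S = 176.4): V_uu = 1/1.04·[0.3455·0.0000 + 0.6545·0.0000] = 0.0000
Node ud (S = 107.1): V_ud = 1/1.04·[0.3455·0.0000 + 0.6545·0.0000] = 0.0000
Node dd (S = 65.02): V_dd = 1/1.04·[0.3455·0.0000 + 0.6545·29.7288] = 18.7104
Node u (S = 126): V_u = 1/1.04·[0.3455·0.0000 + 0.6545·0.0000] = 0.0000
Node d (S = 76.5): V_d = 1/1.04·[0.3455·0.0000 + 0.6545·18.7104] = 11.7758
Node 0 (S = 90): V_0 = 1/1.04·[0.3455·0.0000 + 0.6545·11.7758] = 7.4113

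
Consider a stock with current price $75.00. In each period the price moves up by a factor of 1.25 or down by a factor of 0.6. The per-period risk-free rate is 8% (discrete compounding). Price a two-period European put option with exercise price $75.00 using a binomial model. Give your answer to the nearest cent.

$9.02

Risk-neutral probability p = (1 + 0.08 − 0.6)/(1.25 − 0.6) = 0.4800/0.6500 = 0.7385
Terminal stock prices: S_uu = 117.2, S_ud = 56.25, S_dd = 27
Terminal payoffs (K − S): max(-42.19, 0) = 0, max(18.75, 0) = 18.75, max(48, 0) = 48
Node u (S = 93.75): V_u = 1/1.08·[0.7385·0.0000 + 0.2615·18.7500] = 4.5406
Node d (S = 45): V_d = 1/1.08·[0.7385·18.7500 + 0.2615·48.0000] = 24.4444
Node 0 (S = 75): V_0 = 1/1.08·[0.7385·4.5406 + 0.2615·24.4444] = 9.0243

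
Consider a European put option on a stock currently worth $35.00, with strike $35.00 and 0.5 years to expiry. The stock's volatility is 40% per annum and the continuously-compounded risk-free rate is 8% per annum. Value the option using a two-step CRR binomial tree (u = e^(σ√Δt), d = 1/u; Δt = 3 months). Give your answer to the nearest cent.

CRR parameters: u = e^(σ√Δt) = e^(0.4·√0.25) = 1.2214, d = 1/u = 0.8187
Per-period rate: rΔt = 0.08·0.25 = 0.02, so R = e^0.02 = 1.0202
Risk-neutral probability p = (e^0.02 − 0.8187)/(1.2214 − 0.8187) = 0.2015/0.4027 = 0.5003
Terminal stock prices: S_uu = 52.21, S_ud = 35, S_dd = 23.46
Terminal payoffs (K − S): max(-17.21, 0) = 0, max(0, 0) = 0, max(11.54, 0) = 11.54
Node u (S = 42.75): V_u = e^(−0.02)·[0.5003·0.0000 + 0.4997·0.0000] = 0.0000
Node d (S = 28.66): V_d = e^(−0.02)·[0.5003·0.0000 + 0.4997·11.5388] = 5.6514
Node 0 (S = 35): V_0 = e^(−0.02)·[0.5003·0.0000 + 0.4997·5.6514] = 2.7679

$2.77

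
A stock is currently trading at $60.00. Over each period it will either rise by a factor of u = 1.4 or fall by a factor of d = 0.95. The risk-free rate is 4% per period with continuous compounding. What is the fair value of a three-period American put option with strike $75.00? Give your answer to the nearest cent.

$15.00

Risk-neutral probability p = (e^0.04 − 0.95)/(1.4 − 0.95) = 0.0908/0.4500 = 0.2018
Terminal stock prices: S_uuu = 164.6, S_uud = 111.7, S_udd = 75.81, S_ddd = 51.44
Terminal payoffs (K − S): max(-89.64, 0) = 0, max(-36.72, 0) = 0, max(-0.81, 0) = 0, max(23.56, 0) = 23.56
Node uu (S = 117.6): continuation = e^(−0.04)·[0.2018·0.0000 + 0.7982·0.0000] = 0.0000; exercise value = 0.0000 ≤ continuation, so V_uu = 0.0000
Node ud (S = 79.8): continuation = e^(−0.04)·[0.2018·0.0000 + 0.7982·0.0000] = 0.0000; exercise value = 0.0000 ≤ continuation, so V_ud = 0.0000
Node dd (S = 54.15): continuation = e^(−0.04)·[0.2018·0.0000 + 0.7982·23.5575] = 18.0663; exercise value = 20.8500 > continuation, so V_dd = 20.8500 (exercise)
Node u (S = 84): continuation = e^(−0.04)·[0.2018·0.0000 + 0.7982·0.0000] = 0.0000; exercise value = 0.0000 ≤ continuation, so V_u = 0.0000
Node d (S = 57): continuation = e^(−0.04)·[0.2018·0.0000 + 0.7982·20.8500] = 15.9899; exercise value = 18.0000 > continuation, so V_d = 18.0000 (exercise)
Node 0 (S = 60): continuation = e^(−0.04)·[0.2018·0.0000 + 0.7982·18.0000] = 13.8042; exercise value = 15.0000 > continuation, so V_0 = 15.0000 (exercise)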